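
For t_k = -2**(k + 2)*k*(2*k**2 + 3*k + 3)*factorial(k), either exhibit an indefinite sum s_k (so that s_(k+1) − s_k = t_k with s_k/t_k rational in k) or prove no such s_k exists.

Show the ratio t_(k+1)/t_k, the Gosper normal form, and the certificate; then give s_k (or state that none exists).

The ratio is (k + 1)**2*(6*k + 4*(k + 1)**2 + 12)/(k*(2*k**2 + 3*k + 3)).
Gosper form: A/B · C(k+1)/C(k) with A=2*k + 2, B=1, C=k**3 + 3*k**2/2 + 3*k/2.
Need (2*k + 2)·f(k+1) − (1)·f(k) = k**3 + 3*k**2/2 + 3*k/2.
d = 2 from the (1,0,3) case.
A polynomial solution: f(k) = k*(k - 1)/2.
Then R = B(k−1)f/C = (k - 1)/(2*k**2 + 3*k + 3), so s_k = R(k)·t_k = -2**(k + 2)*k*(k - 1)*factorial(k).
Check: Δs_k = -2**(k + 2)*k*(2*k**2 + 3*k + 3)*factorial(k). ✓

s_k = -2**(k + 2)*k*(k - 1)*factorial(k)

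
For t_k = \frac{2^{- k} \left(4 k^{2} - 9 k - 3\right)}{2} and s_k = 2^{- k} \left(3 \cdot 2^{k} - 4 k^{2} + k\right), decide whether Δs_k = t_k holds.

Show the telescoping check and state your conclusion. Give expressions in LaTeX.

Valid — Δs_k = t_k.

s_(k+1) = (6*2**k + k - 4*(k + 1)**2 + 1)/(2*2**k)
s_(k+1) − s_k = (4*k**2 - 9*k - 3)/(2*2**k)
(s_(k+1) − s_k) − t_k = 0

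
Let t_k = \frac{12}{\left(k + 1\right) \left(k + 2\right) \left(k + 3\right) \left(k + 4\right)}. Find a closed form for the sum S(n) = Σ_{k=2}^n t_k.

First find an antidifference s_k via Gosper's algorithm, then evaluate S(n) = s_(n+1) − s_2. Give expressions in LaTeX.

Step 1: r(k) = (k + 1)/(k + 5).
Gosper form: A/B · C(k+1)/C(k) with A=k + 1, B=k + 5, C=1.
Set up (k + 1)·f(k+1) − (k + 4)·f(k) − (1) = 0.
d = 3 from the (1,1,0) case.
Match coefficients ⇒ f(k) = k*(k**2 + 6*k + 11)/18.
So s_k = (B(k−1)f/C)·t_k = (k*(k + 4)*(k**2 + 6*k + 11)/18)·t_k = 2*k*(k**2 + 6*k + 11)/(3*(k + 1)*(k + 2)*(k + 3)).
s_(k+1) − s_k = 12/(k**4 + 10*k**3 + 35*k**2 + 50*k + 24) = t_k.
s_(n+1) = 2*(n**3 + 9*n**2 + 26*n + 18)/(3*(n**3 + 9*n**2 + 26*n + 24)) and s_(2) = 3/5, so S(n) = (n**3 + 9*n**2 + 26*n - 36)/(15*(n**3 + 9*n**2 + 26*n + 24)).

S(n) = \frac{n^{3} + 9 n^{2} + 26 n - 36}{15 \left(n^{3} + 9 n^{2} + 26 n + 24\right)}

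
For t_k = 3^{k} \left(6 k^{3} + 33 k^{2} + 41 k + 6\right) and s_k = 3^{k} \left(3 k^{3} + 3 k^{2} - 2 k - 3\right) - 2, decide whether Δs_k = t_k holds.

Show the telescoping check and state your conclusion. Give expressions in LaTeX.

valid (s_(k+1) − s_k reduces to t_k)

s_(k+1) = 3**(k + 1)*(-2*k + 3*(k + 1)**3 + 3*(k + 1)**2 - 5) - 2
s_(k+1) − s_k = 3**k*(6*k**3 + 33*k**2 + 41*k + 6)
(s_(k+1) − s_k) − t_k = 0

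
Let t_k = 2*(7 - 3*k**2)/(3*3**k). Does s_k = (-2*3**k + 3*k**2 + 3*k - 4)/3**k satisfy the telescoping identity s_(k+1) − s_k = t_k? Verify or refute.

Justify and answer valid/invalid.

Valid — Δs_k = t_k.

s_(k+1) = (-6*3**k + 3*k**2 + 9*k + 2)/(3*3**k)
s_(k+1) − s_k = 2*(7 - 3*k**2)/(3*3**k)
(s_(k+1) − s_k) − t_k = 0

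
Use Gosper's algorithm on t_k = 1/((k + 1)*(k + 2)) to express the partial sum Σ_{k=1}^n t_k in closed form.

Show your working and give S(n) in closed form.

Compute t_(k+1)/t_k: get (k + 1)/(k + 3).
Factor: A=k + 1; B=k + 3; C=1.
f must satisfy (k + 1)·f(k+1) − (k + 2)·f(k) = 1.
Degrees (1,1,0) ⇒ d ≤ 1.
Solve for f: f(k) = k (degree 1 ≤ 1).
Get s_k = R·t_k = k/(k + 1) with R(k) = B(k−1)f(k)/C(k) = k*(k + 2).
Δs = 1/(k**2 + 3*k + 2), as required.
s_(n+1) = (n + 1)/(n + 2) and s_(1) = 1/2, so S(n) = n/(2*(n + 2)).

S(n) = n/(2*(n + 2))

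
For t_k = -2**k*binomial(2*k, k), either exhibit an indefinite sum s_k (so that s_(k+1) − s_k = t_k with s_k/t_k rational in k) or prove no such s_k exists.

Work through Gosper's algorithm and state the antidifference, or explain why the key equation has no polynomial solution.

t_(k+1)/t_k = 4*(2*k + 1)/(k + 1).
Normal form (A,B,C) = (8*k + 4, k + 1, 1).
Need (8*k + 4)·f(k+1) − (k)·f(k) = 1.
Bound: deg f ≤ -1.
Negative degree bound (-1): no f exists, t_k not Gosper-summable.

none (Gosper's algorithm certifies no s_k)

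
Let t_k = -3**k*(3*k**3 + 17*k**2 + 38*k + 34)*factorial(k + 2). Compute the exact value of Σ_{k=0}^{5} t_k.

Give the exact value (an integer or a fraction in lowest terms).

Σ = -1293304316

Step 1: r(k) = 3*(3*k**4 + 35*k**3 + 159*k**2 + 335*k + 276)/(3*k**3 + 17*k**2 + 38*k + 34).
A = 3*k + 9, B = 1, C = k**3 + 17*k**2/3 + 38*k/3 + 34/3.
Key eq: (3*k + 9)·f(k+1) = (1)·f(k) + (k**3 + 17*k**2/3 + 38*k/3 + 34/3).
d = 2 from the (1,0,3) case.
Solve for f: f(k) = (k**2 + k + 2)/3 (degree 2 ≤ 2).
So s_k = (B(k−1)f/C)·t_k = ((k**2 + k + 2)/(3*k**3 + 17*k**2 + 38*k + 34))·t_k = -3**k*(k**2 + k + 2)*factorial(k + 2).
Check: Δs_k = -3**k*(3*k**3 + 17*k**2 + 38*k + 34)*factorial(k + 2). ✓
Telescoping: Σ = s_(6) − s_(0) = -1293304320 − (-4) = -1293304316.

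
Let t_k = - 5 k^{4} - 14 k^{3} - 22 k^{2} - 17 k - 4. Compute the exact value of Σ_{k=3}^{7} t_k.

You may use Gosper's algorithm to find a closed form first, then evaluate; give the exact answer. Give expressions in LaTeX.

Compute t_(k+1)/t_k: get (5*k**4 + 34*k**3 + 94*k**2 + 123*k + 62)/(5*k**4 + 14*k**3 + 22*k**2 + 17*k + 4).
So A=1 and B=1, with C=k**4 + 14*k**3/5 + 22*k**2/5 + 17*k/5 + 4/5.
f must satisfy (1)·f(k+1) − (1)·f(k) = k**4 + 14*k**3/5 + 22*k**2/5 + 17*k/5 + 4/5.
d = 5 from the (0,0,4) case.
Solve for f: f(k) = k*(k + 1)*(k**3 + 2*k - 1)/5 (degree 5 ≤ 5).
So s_k = (B(k−1)f/C)·t_k = (k*(k**3 + 2*k - 1)/(5*k**3 + 9*k**2 + 13*k + 4))·t_k = k*(-k**4 - k**3 - 2*k**2 - k + 1).
Δs = -5*k**4 - 14*k**3 - 22*k**2 - 17*k - 4, as required.
Evaluate s at k=8 and k=3: -37944 and -384; difference -37560.

Σ = -37560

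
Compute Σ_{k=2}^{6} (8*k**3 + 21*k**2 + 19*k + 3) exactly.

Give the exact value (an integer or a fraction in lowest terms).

t_(k+1)/t_k = (8*k**3 + 45*k**2 + 85*k + 51)/(8*k**3 + 21*k**2 + 19*k + 3).
A = 1, B = 1, C = k**3 + 21*k**2/8 + 19*k/8 + 3/8.
Key eq: (1)·f(k+1) = (1)·f(k) + (k**3 + 21*k**2/8 + 19*k/8 + 3/8).
Bound: deg f ≤ 4.
Solve for f: f(k) = k*(2*k**3 + 3*k**2 + k - 3)/8 (degree 4 ≤ 4).
R(k) = B(k−1)·f(k)/C(k) = k*(2*k**3 + 3*k**2 + k - 3)/(8*k**3 + 21*k**2 + 19*k + 3); s_k = R·t_k = k*(2*k**3 + 3*k**2 + k - 3).
Verify: 8*k**3 + 21*k**2 + 19*k + 3 matches t_k.
Σ_(k=2)^(6) t_k = s_(7) − s_(2) = 5859 − (54) = 5805.

Σ = 5805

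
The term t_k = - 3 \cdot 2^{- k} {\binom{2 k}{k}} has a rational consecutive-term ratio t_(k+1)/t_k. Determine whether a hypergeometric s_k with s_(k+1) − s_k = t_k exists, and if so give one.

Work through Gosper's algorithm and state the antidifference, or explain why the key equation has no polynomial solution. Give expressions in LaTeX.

Ratio r(k) = (2*k + 1)/(k + 1).
Normal form (A,B,C) = (2*k + 1, k + 1, 1).
Set up (2*k + 1)·f(k+1) − (k)·f(k) − (1) = 0.
Bound: deg f ≤ -1.
deg f ≤ -1 is impossible — no certificate.

not Gosper-summable; s_k does not exist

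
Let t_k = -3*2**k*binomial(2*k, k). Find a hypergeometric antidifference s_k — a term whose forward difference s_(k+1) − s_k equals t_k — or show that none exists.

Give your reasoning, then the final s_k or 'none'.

none (Gosper's algorithm certifies no s_k)

Ratio r(k) = 4*(2*k + 1)/(k + 1).
Gosper form: A/B · C(k+1)/C(k) with A=8*k + 4, B=k + 1, C=1.
Solve (8*k + 4)·f(k+1) − (k)·f(k) = 1.
From deg A=1, deg B=1, deg C=0: d=-1.
Negative degree bound (-1): no f exists, t_k not Gosper-summable.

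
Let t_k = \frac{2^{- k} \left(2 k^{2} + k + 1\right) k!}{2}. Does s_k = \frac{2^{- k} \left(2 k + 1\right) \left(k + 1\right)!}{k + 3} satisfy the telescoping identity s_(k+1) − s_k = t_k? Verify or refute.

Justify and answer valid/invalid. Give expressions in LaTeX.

s_(k+1) = (2*k + 3)*factorial(k + 2)/(2*2**k*(k + 4))
s_(k+1) − s_k = (2*k**3 + 9*k**2 + 9*k + 10)*factorial(k + 1)/(2*2**k*(k + 3)*(k + 4))
(s_(k+1) − s_k) − t_k = -(2*k**3 + 7*k**2 + 1)*factorial(k)/(2**k*(k + 3)*(k + 4))

Invalid: residual - \frac{2^{- k} \left(2 k^{3} + 7 k^{2} + 1\right) k!}{\left(k + 3\right) \left(k + 4\right)} ≠ 0.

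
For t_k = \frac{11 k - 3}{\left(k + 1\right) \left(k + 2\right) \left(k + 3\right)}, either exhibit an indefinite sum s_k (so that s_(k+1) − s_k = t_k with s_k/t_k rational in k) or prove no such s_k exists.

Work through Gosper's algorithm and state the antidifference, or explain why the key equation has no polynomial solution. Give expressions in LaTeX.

s_k = \frac{k \left(2 k - 5\right)}{\left(k + 1\right) \left(k + 2\right)}

Ratio r(k) = (k + 1)*(11*k + 8)/((k + 4)*(11*k - 3)).
Factor: A=k + 1; B=k + 4; C=k - 3/11.
Key eq: (k + 1)·f(k+1) = (k + 3)·f(k) + (k - 3/11).
Bound: deg f ≤ 2.
Solve for f: f(k) = k*(2*k - 5)/11 (degree 2 ≤ 2).
Get s_k = R·t_k = k*(2*k - 5)/((k + 1)*(k + 2)) with R(k) = B(k−1)f(k)/C(k) = k*(k + 3)*(2*k - 5)/(11*k - 3).
Check: Δs_k = (11*k - 3)/(k**3 + 6*k**2 + 11*k + 6). ✓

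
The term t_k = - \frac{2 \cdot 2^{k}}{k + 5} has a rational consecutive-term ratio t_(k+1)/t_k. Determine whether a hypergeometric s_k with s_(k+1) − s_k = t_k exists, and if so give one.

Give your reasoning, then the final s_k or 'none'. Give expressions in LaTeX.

not Gosper-summable; s_k does not exist

r(k) = 2*(k + 5)/(k + 6) after simplifying.
Factor: A=2*k + 10; B=k + 6; C=1.
Solve (2*k + 10)·f(k+1) − (k + 5)·f(k) = 1.
Degrees (1,1,0) ⇒ d ≤ -1.
d = -1 < 0 ⇒ no nonzero polynomial f; not summable.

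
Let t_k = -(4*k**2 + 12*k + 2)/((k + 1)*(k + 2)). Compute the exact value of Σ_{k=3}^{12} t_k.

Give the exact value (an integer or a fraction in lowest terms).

Σ = -545/14

The ratio is (k + 1)*(6*k + 2*(k + 1)**2 + 7)/((k + 3)*(2*k**2 + 6*k + 1)).
So A=k + 1 and B=k + 3, with C=k**2 + 3*k + 1/2.
Need (k + 1)·f(k+1) − (k + 2)·f(k) = k**2 + 3*k + 1/2.
deg f ≤ 2 (via 1,1,2).
Solving with deg f ≤ 2: f(k) = k*(2*k - 1)/2.
Get s_k = R·t_k = 2*k*(1 - 2*k)/(k + 1) with R(k) = B(k−1)f(k)/C(k) = k*(k + 2)*(2*k - 1)/(2*k**2 + 6*k + 1).
Verify: 2*(-2*k**2 - 6*k - 1)/(k**2 + 3*k + 2) matches t_k.
Σ_(k=3)^(12) t_k = s_(13) − s_(3) = -325/7 − (-15/2) = -545/14.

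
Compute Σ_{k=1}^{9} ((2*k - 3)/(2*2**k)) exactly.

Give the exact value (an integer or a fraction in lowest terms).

Σ = 493/1024

Ratio r(k) = (2*k - 1)/(2*(2*k - 3)).
So A=1/2 and B=1, with C=k - 3/2.
Solve (1/2)·f(k+1) − (1)·f(k) = k - 3/2.
d = 1 from the (0,0,1) case.
Solving with deg f ≤ 1: f(k) = 1 - 2*k.
So s_k = (B(k−1)f/C)·t_k = (-2*(2*k - 1)/(2*k - 3))·t_k = (1 - 2*k)/2**k.
Verify: (2*k - 3)/(2*2**k) matches t_k.
Σ_(k=1)^(9) t_k = s_(10) − s_(1) = -19/1024 − (-1/2) = 493/1024.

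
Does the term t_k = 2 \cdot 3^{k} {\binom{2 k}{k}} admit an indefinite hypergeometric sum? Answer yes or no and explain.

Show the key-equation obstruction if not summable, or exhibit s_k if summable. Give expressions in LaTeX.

No. Not Gosper-summable.

Step 1: r(k) = 6*(2*k + 1)/(k + 1).
Take A(k)=12*k + 6, B(k)=k + 1, C(k)=1.
Key eq: (12*k + 6)·f(k+1) = (k)·f(k) + (1).
From deg A=1, deg B=1, deg C=0: d=-1.
deg f ≤ -1 is impossible — no certificate.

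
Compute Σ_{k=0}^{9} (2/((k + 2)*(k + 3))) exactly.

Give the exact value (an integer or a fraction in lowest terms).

Σ = 5/6

Step 1: r(k) = (k + 2)/(k + 4).
Factor: A=k + 2; B=k + 4; C=1.
Key eq: (k + 2)·f(k+1) = (k + 3)·f(k) + (1).
d = 1 from the (1,1,0) case.
Solve for f: f(k) = k/2 (degree 1 ≤ 1).
Then R = B(k−1)f/C = k*(k + 3)/2, so s_k = R(k)·t_k = k/(k + 2).
Δs = 2/(k**2 + 5*k + 6), as required.
Telescoping: Σ = s_(10) − s_(0) = 5/6 − (0) = 5/6.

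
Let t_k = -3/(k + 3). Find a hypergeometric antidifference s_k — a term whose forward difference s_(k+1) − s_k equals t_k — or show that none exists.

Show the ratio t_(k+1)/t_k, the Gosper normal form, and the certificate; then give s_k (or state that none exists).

Compute t_(k+1)/t_k: get (k + 3)/(k + 4).
A = k + 3, B = k + 4, C = 1.
Need (k + 3)·f(k+1) − (k + 3)·f(k) = 1.
From deg A=1, deg B=1, deg C=0: d=0.
Put f(k) = c0: A·f(k+1) − B(k−1)·f(k) − C = -1; need -1 = 0 — inconsistent ⇒ no f, not summable.

no hypergeometric antidifference exists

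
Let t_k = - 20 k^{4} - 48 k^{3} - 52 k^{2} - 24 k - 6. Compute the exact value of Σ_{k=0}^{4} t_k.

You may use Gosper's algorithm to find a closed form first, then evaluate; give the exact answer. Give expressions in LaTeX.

The ratio is (10*k**4 + 64*k**3 + 158*k**2 + 176*k + 75)/(10*k**4 + 24*k**3 + 26*k**2 + 12*k + 3).
Normal form (A,B,C) = (1, 1, k**4 + 12*k**3/5 + 13*k**2/5 + 6*k/5 + 3/10).
Set up (1)·f(k+1) − (1)·f(k) − (k**4 + 12*k**3/5 + 13*k**2/5 + 6*k/5 + 3/10) = 0.
Bound: deg f ≤ 5.
Coefficient equations give f(k) = k*(2*k**4 + k**3 - k + 1)/10.
Get s_k = R·t_k = 2*k*(-2*k**4 - k**3 + k - 1) with R(k) = B(k−1)f(k)/C(k) = k*(2*k**4 + k**3 - k + 1)/(10*k**4 + 24*k**3 + 26*k**2 + 12*k + 3).
s_(k+1) − s_k = -20*k**4 - 48*k**3 - 52*k**2 - 24*k - 6 = t_k.
Sum = s_(5) − s_(0); s_(5) = -13710, s_(0) = 0 ⇒ -13710.

Σ = -13710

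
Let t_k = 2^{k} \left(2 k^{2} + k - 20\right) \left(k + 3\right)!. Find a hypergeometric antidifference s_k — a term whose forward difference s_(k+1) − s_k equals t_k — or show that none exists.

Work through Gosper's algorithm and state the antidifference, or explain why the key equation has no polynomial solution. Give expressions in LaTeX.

Compute t_(k+1)/t_k: get 2*(k + 4)*(k + 2*(k + 1)**2 - 19)/(2*k**2 + k - 20).
Factor: A=2*k + 8; B=1; C=k**2 + k/2 - 10.
Key eq: (2*k + 8)·f(k+1) = (1)·f(k) + (k**2 + k/2 - 10).
From deg A=1, deg B=0, deg C=2: d=1.
Solving with deg f ≤ 1: f(k) = (k - 4)/2.
Then R = B(k−1)f/C = (k - 4)/(2*k**2 + k - 20), so s_k = R(k)·t_k = 2**k*(k - 4)*factorial(k + 3).
Δs = 2**k*(2*k**2 + k - 20)*factorial(k + 3), as required.

s_k = 2^{k} \left(k - 4\right) \left(k + 3\right)!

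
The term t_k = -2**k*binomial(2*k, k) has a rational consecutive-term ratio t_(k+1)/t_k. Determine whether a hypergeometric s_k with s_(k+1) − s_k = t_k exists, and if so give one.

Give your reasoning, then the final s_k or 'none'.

not Gosper-summable; s_k does not exist

The ratio is 4*(2*k + 1)/(k + 1).
Gosper form: A/B · C(k+1)/C(k) with A=8*k + 4, B=k + 1, C=1.
Key eq: (8*k + 4)·f(k+1) = (k)·f(k) + (1).
deg f ≤ -1 (via 1,1,0).
Negative degree bound (-1): no f exists, t_k not Gosper-summable.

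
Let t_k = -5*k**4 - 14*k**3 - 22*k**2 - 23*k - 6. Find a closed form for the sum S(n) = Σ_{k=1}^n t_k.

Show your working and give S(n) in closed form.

S(n) = n*(-n**4 - 6*n**3 - 16*n**2 - 26*n - 21)

Compute t_(k+1)/t_k: get (5*k**4 + 34*k**3 + 94*k**2 + 129*k + 70)/(5*k**4 + 14*k**3 + 22*k**2 + 23*k + 6).
Normal form (A,B,C) = (1, 1, k**4 + 14*k**3/5 + 22*k**2/5 + 23*k/5 + 6/5).
Need (1)·f(k+1) − (1)·f(k) = k**4 + 14*k**3/5 + 22*k**2/5 + 23*k/5 + 6/5.
Bound: deg f ≤ 5.
Coefficient equations give f(k) = k*(k**4 + k**3 + 2*k**2 + 4*k - 2)/5.
So s_k = (B(k−1)f/C)·t_k = (k*(k**4 + k**3 + 2*k**2 + 4*k - 2)/(5*k**4 + 14*k**3 + 22*k**2 + 23*k + 6))·t_k = k*(-k**4 - k**3 - 2*k**2 - 4*k + 2).
Verify: -5*k**4 - 14*k**3 - 22*k**2 - 23*k - 6 matches t_k.
Evaluate: s_(n+1) = -n**5 - 6*n**4 - 16*n**3 - 26*n**2 - 21*n - 6; subtract s_(1) = -6 ⇒ S(n) = n*(-n**4 - 6*n**3 - 16*n**2 - 26*n - 21).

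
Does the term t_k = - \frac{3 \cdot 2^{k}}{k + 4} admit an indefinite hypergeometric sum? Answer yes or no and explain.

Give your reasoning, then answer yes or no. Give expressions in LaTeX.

No. Not Gosper-summable.

Compute t_(k+1)/t_k: get 2*(k + 4)/(k + 5).
Gosper form: A/B · C(k+1)/C(k) with A=2*k + 8, B=k + 5, C=1.
Solve (2*k + 8)·f(k+1) − (k + 4)·f(k) = 1.
d = -1 from the (1,1,0) case.
Bound -1 < 0, so the key equation has no polynomial solution.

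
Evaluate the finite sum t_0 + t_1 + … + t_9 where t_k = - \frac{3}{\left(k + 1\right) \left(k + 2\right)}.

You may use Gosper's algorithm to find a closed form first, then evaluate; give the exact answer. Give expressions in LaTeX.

Σ = -30/11

Compute t_(k+1)/t_k: get (k + 1)/(k + 3).
Take A(k)=k + 1, B(k)=k + 3, C(k)=1.
Key eq: (k + 1)·f(k+1) = (k + 2)·f(k) + (1).
Degrees (1,1,0) ⇒ d ≤ 1.
Solve for f: f(k) = k (degree 1 ≤ 1).
So s_k = (B(k−1)f/C)·t_k = (k*(k + 2))·t_k = -3*k/(k + 1).
s_(k+1) − s_k = -3/(k**2 + 3*k + 2) = t_k.
Sum = s_(10) − s_(0); s_(10) = -30/11, s_(0) = 0 ⇒ -30/11.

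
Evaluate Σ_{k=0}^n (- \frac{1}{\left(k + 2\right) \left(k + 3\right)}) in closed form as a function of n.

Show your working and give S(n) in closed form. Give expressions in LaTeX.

t_(k+1)/t_k = (k + 2)/(k + 4).
Normal form (A,B,C) = (k + 2, k + 4, 1).
Solve (k + 2)·f(k+1) − (k + 3)·f(k) = 1.
From deg A=1, deg B=1, deg C=0: d=1.
Coefficient equations give f(k) = k/2.
So s_k = (B(k−1)f/C)·t_k = (k*(k + 3)/2)·t_k = -k/(2*k + 4).
Δs = -1/(k**2 + 5*k + 6), as required.
Telescope: S(n) = s_(n+1) − s_(0) = (-n - 1)/(2*(n + 3)) − (0) = (-n - 1)/(2*(n + 3)).

S(n) = \frac{- n - 1}{2 \left(n + 3\right)}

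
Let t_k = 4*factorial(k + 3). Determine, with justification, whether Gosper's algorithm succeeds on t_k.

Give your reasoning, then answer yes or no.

Step 1: r(k) = k + 4.
Take A(k)=k + 4, B(k)=1, C(k)=1.
Solve (k + 4)·f(k+1) − (1)·f(k) = 1.
d = -1 from the (1,0,0) case.
deg f ≤ -1 is impossible — no certificate.

No — t_k has no hypergeometric antidifference.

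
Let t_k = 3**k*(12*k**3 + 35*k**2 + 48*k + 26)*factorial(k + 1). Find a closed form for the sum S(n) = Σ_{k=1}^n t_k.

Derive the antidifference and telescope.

S(n) = 12*3**n*n**4*factorial(n) + 51*3**n*n**3*factorial(n) + 84*3**n*n**2*factorial(n) + 75*3**n*n*factorial(n) + 30*3**n*factorial(n) - 30

Compute t_(k+1)/t_k: get 3*(12*k**4 + 95*k**3 + 296*k**2 + 429*k + 242)/(12*k**3 + 35*k**2 + 48*k + 26).
Factor: A=3*k + 6; B=1; C=k**3 + 35*k**2/12 + 4*k + 13/6.
Need (3*k + 6)·f(k+1) − (1)·f(k) = k**3 + 35*k**2/12 + 4*k + 13/6.
Bound: deg f ≤ 2.
Solve for f: f(k) = (4*k**2 - 3*k + 4)/12 (degree 2 ≤ 2).
Certificate R = B(k−1)f/C = (4*k**2 - 3*k + 4)/(12*k**3 + 35*k**2 + 48*k + 26) gives s_k = 3**k*(4*k**2 - 3*k + 4)*factorial(k + 1).
Δs = 3**k*(12*k**3 + 35*k**2 + 48*k + 26)*factorial(k + 1), as required.
Σ_(k=1)^n t_k = s_(n+1) − s_(1) = (3**(n + 1)*(4*n**2 + 5*n + 5)*factorial(n + 2)) − (30), i.e. 12*3**n*n**4*factorial(n) + 51*3**n*n**3*factorial(n) + 84*3**n*n**2*factorial(n) + 75*3**n*n*factorial(n) + 30*3**n*factorial(n) - 30.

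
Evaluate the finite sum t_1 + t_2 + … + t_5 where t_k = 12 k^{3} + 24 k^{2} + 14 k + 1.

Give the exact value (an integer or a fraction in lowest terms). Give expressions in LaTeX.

Σ = 4235

The ratio is (12*k**3 + 60*k**2 + 98*k + 51)/(12*k**3 + 24*k**2 + 14*k + 1).
Gosper form: A/B · C(k+1)/C(k) with A=1, B=1, C=k**3 + 2*k**2 + 7*k/6 + 1/12.
f must satisfy (1)·f(k+1) − (1)·f(k) = k**3 + 2*k**2 + 7*k/6 + 1/12.
Bound: deg f ≤ 4.
Coefficient equations give f(k) = k*(3*k**3 + 2*k**2 - 2*k - 2)/12.
Then R = B(k−1)f/C = k*(3*k**3 + 2*k**2 - 2*k - 2)/(12*k**3 + 24*k**2 + 14*k + 1), so s_k = R(k)·t_k = k*(3*k**3 + 2*k**2 - 2*k - 2).
s_(k+1) − s_k = 12*k**3 + 24*k**2 + 14*k + 1 = t_k.
Telescoping: Σ = s_(6) − s_(1) = 4236 − (1) = 4235.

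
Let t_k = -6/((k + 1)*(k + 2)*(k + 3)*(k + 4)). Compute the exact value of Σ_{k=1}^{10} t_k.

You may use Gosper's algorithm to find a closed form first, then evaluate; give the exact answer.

Σ = -15/182

t_(k+1)/t_k = (k + 1)/(k + 5).
Factor: A=k + 1; B=k + 5; C=1.
Need (k + 1)·f(k+1) − (k + 4)·f(k) = 1.
From deg A=1, deg B=1, deg C=0: d=3.
A polynomial solution: f(k) = k*(k**2 + 6*k + 11)/18.
Certificate R = B(k−1)f/C = k*(k + 4)*(k**2 + 6*k + 11)/18 gives s_k = k*(-k**2 - 6*k - 11)/(3*(k + 1)*(k + 2)*(k + 3)).
Check: Δs_k = -6/(k**4 + 10*k**3 + 35*k**2 + 50*k + 24). ✓
Σ_(k=1)^(10) t_k = s_(11) − s_(1) = -121/364 − (-1/4) = -15/182.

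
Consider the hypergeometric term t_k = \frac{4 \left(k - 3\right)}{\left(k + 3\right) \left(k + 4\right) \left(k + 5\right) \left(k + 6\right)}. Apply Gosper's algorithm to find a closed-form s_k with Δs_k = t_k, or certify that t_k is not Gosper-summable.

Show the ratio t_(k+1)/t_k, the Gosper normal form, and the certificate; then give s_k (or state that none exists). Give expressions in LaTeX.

s_k = \frac{k \left(- k^{2} - 12 k - 107\right)}{30 \left(k + 3\right) \left(k + 4\right) \left(k + 5\right)}

Step 1: r(k) = (k - 2)*(k + 3)/((k - 3)*(k + 7)).
Normal form (A,B,C) = (k + 3, k + 7, k - 3).
f must satisfy (k + 3)·f(k+1) − (k + 6)·f(k) = k - 3.
deg f ≤ 3 (via 1,1,1).
A polynomial solution: f(k) = -k*(k**2 + 12*k + 107)/120.
Certificate R = B(k−1)f/C = -k*(k + 6)*(k**2 + 12*k + 107)/(120*(k - 3)) gives s_k = k*(-k**2 - 12*k - 107)/(30*(k + 3)*(k + 4)*(k + 5)).
Check: Δs_k = 4*(k - 3)/(k**4 + 18*k**3 + 119*k**2 + 342*k + 360). ✓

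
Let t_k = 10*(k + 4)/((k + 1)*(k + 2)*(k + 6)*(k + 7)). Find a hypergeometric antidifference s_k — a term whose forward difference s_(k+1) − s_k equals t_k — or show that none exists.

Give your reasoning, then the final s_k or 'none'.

s_k = 5*k*(k + 7)/(6*(k**2 + 7*k + 6))

Ratio r(k) = (k + 1)*(k + 5)*(k + 6)/((k + 3)*(k + 4)*(k + 8)).
A = k + 1, B = k + 8, C = k**4 + 16*k**3 + 95*k**2 + 248*k + 240.
Need (k + 1)·f(k+1) − (k + 7)·f(k) = k**4 + 16*k**3 + 95*k**2 + 248*k + 240.
deg f ≤ 6 (via 1,1,4).
Solving with deg f ≤ 6: f(k) = k*(k + 2)*(k + 3)*(k + 4)*(k + 5)*(k + 7)/12.
Then R = B(k−1)f/C = k*(k + 2)*(k + 7)**2/(12*(k + 4)), so s_k = R(k)·t_k = 5*k*(k + 7)/(6*(k**2 + 7*k + 6)).
s_(k+1) − s_k = 10*(k + 4)/(k**4 + 16*k**3 + 83*k**2 + 152*k + 84) = t_k.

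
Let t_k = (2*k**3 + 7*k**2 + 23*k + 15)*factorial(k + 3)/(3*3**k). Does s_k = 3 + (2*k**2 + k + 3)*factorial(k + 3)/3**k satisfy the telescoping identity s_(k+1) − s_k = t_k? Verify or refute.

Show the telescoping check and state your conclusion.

valid; difference matches t_k

s_(k+1) = 3**(-k - 1)*(k + 2*(k + 1)**2 + 4)*factorial(k + 4) + 3
s_(k+1) − s_k = (2*k**3 + 7*k**2 + 23*k + 15)*factorial(k + 3)/(3*3**k)
(s_(k+1) − s_k) − t_k = 0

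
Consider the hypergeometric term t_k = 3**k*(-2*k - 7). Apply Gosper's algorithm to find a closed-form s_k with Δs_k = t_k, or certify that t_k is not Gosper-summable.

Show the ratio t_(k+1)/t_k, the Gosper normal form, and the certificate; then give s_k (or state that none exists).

t_(k+1)/t_k = 3*(2*k + 9)/(2*k + 7).
Factor: A=3; B=1; C=k + 7/2.
Set up (3)·f(k+1) − (1)·f(k) − (k + 7/2) = 0.
Degrees (0,0,1) ⇒ d ≤ 1.
Solving with deg f ≤ 1: f(k) = (k + 2)/2.
So s_k = (B(k−1)f/C)·t_k = ((k + 2)/(2*k + 7))·t_k = 3**k*(-k - 2).
Δs = 3**k*(-2*k - 7), as required.

s_k = 3**k*(-k - 2)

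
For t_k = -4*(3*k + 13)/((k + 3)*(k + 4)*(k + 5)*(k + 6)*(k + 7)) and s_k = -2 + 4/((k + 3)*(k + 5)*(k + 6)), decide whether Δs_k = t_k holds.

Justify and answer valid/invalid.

valid (s_(k+1) − s_k reduces to t_k)

s_(k+1) = -2 + 4/((k + 4)*(k + 6)*(k + 7))
s_(k+1) − s_k = 4*(-3*k - 13)/(k**5 + 25*k**4 + 245*k**3 + 1175*k**2 + 2754*k + 2520)
(s_(k+1) − s_k) − t_k = 0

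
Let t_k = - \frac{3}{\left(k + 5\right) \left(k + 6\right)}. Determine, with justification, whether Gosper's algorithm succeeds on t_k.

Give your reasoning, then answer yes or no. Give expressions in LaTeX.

Yes. s_k = - \frac{3 k}{5 k + 25}.

The ratio is (k + 5)/(k + 7).
A = k + 5, B = k + 7, C = 1.
f must satisfy (k + 5)·f(k+1) − (k + 6)·f(k) = 1.
Bound: deg f ≤ 1.
Solving with deg f ≤ 1: f(k) = k/5.
R(k) = B(k−1)·f(k)/C(k) = k*(k + 6)/5; s_k = R·t_k = -3*k/(5*k + 25).
s_(k+1) − s_k = -3/(k**2 + 11*k + 30) = t_k.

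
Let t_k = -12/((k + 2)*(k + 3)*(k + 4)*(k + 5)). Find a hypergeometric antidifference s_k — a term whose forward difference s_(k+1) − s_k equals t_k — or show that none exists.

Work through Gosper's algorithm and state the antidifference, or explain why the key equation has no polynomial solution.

s_k = k*(-k**2 - 9*k - 26)/(6*(k + 2)*(k + 3)*(k + 4))

t_(k+1)/t_k = (k + 2)/(k + 6).
Take A(k)=k + 2, B(k)=k + 6, C(k)=1.
Solve (k + 2)·f(k+1) − (k + 5)·f(k) = 1.
From deg A=1, deg B=1, deg C=0: d=3.
Solve for f: f(k) = k*(k**2 + 9*k + 26)/72 (degree 3 ≤ 3).
R(k) = B(k−1)·f(k)/C(k) = k*(k + 5)*(k**2 + 9*k + 26)/72; s_k = R·t_k = k*(-k**2 - 9*k - 26)/(6*(k + 2)*(k + 3)*(k + 4)).
Verify: -12/(k**4 + 14*k**3 + 71*k**2 + 154*k + 120) matches t_k.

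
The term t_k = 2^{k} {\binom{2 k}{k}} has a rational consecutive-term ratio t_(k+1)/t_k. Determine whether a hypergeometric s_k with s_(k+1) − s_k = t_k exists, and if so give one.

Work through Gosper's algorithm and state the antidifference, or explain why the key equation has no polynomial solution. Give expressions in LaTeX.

r(k) = 4*(2*k + 1)/(k + 1) after simplifying.
Factor: A=8*k + 4; B=k + 1; C=1.
Set up (8*k + 4)·f(k+1) − (k)·f(k) − (1) = 0.
deg f ≤ -1 (via 1,1,0).
Bound -1 < 0, so the key equation has no polynomial solution.

not Gosper-summable; s_k does not exist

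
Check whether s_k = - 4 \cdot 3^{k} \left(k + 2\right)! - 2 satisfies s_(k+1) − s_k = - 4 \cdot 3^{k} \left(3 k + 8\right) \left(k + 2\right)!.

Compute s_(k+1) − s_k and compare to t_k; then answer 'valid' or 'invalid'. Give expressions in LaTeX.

s_(k+1) = -4*3**(k + 1)*factorial(k + 3) - 2
s_(k+1) − s_k = -4*3**k*(3*k + 8)*factorial(k + 2)
(s_(k+1) − s_k) − t_k = 0

valid; difference matches t_k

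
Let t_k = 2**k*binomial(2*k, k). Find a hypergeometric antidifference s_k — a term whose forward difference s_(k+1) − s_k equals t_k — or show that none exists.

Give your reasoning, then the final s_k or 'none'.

no hypergeometric antidifference exists

Compute t_(k+1)/t_k: get 4*(2*k + 1)/(k + 1).
Gosper form: A/B · C(k+1)/C(k) with A=8*k + 4, B=k + 1, C=1.
Set up (8*k + 4)·f(k+1) − (k)·f(k) − (1) = 0.
Degrees (1,1,0) ⇒ d ≤ -1.
Bound -1 < 0, so the key equation has no polynomial solution.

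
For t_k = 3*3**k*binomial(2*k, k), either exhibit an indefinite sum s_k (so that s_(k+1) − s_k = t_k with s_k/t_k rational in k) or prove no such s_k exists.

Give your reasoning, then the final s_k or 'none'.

none — t_k is not Gosper-summable

The ratio is 6*(2*k + 1)/(k + 1).
Take A(k)=12*k + 6, B(k)=k + 1, C(k)=1.
Set up (12*k + 6)·f(k+1) − (k)·f(k) − (1) = 0.
Degrees (1,1,0) ⇒ d ≤ -1.
d = -1 < 0 ⇒ no nonzero polynomial f; not summable.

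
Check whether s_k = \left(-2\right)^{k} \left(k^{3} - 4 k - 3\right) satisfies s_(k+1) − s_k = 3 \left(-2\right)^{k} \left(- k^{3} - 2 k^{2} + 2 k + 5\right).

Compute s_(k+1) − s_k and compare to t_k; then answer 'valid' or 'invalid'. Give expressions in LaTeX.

valid (s_(k+1) − s_k reduces to t_k)

s_(k+1) = (-2)**(k + 1)*(-4*k + (k + 1)**3 - 7)
s_(k+1) − s_k = (-2)**k*(-k**3 + 12*k - 2*(k + 1)**3 + 17)
(s_(k+1) − s_k) − t_k = 0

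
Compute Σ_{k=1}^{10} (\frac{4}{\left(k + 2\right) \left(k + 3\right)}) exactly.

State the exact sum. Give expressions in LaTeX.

Compute t_(k+1)/t_k: get (k + 2)/(k + 4).
Normal form (A,B,C) = (k + 2, k + 4, 1).
Set up (k + 2)·f(k+1) − (k + 3)·f(k) − (1) = 0.
deg f ≤ 1 (via 1,1,0).
Match coefficients ⇒ f(k) = k/2.
Then R = B(k−1)f/C = k*(k + 3)/2, so s_k = R(k)·t_k = 2*k/(k + 2).
Δs = 4/(k**2 + 5*k + 6), as required.
Telescoping: Σ = s_(11) − s_(1) = 22/13 − (2/3) = 40/39.

Σ = 40/39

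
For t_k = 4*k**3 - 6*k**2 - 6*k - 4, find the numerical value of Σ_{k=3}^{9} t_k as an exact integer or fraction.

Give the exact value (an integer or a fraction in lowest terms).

t_(k+1)/t_k = (2*k**3 + 3*k**2 - 3*k - 6)/(2*k**3 - 3*k**2 - 3*k - 2).
Take A(k)=1, B(k)=1, C(k)=k**3 - 3*k**2/2 - 3*k/2 - 1.
Solve (1)·f(k+1) − (1)·f(k) = k**3 - 3*k**2/2 - 3*k/2 - 1.
Bound: deg f ≤ 4.
Coefficient equations give f(k) = k*(k**3 - 4*k**2 + k - 2)/4.
So s_k = (B(k−1)f/C)·t_k = (k*(k**3 - 4*k**2 + k - 2)/(2*(2*k**3 - 3*k**2 - 3*k - 2)))·t_k = k*(k**3 - 4*k**2 + k - 2).
Check: Δs_k = 4*k**3 - 6*k**2 - 6*k - 4. ✓
Σ_(k=3)^(9) t_k = s_(10) − s_(3) = 6080 − (-24) = 6104.

Σ = 6104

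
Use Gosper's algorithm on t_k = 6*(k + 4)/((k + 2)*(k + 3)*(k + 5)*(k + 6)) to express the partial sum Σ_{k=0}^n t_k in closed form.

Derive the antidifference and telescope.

S(n) = 3*(n**2 + 9*n + 8)/(10*(n**2 + 9*n + 18))

Step 1: r(k) = (k + 2)*(k + 5)**2/((k + 4)**2*(k + 7)).
Take A(k)=k + 2, B(k)=k + 7, C(k)=k**2 + 8*k + 16.
Solve (k + 2)·f(k+1) − (k + 6)·f(k) = k**2 + 8*k + 16.
d = 4 from the (1,1,2) case.
Solve for f: f(k) = k*(k + 3)*(k + 4)*(k + 7)/20 (degree 4 ≤ 4).
R(k) = B(k−1)·f(k)/C(k) = k*(k + 3)*(k + 6)*(k + 7)/(20*(k + 4)); s_k = R·t_k = 3*k*(k + 7)/(10*(k**2 + 7*k + 10)).
Δs = 6*(k + 4)/(k**4 + 16*k**3 + 91*k**2 + 216*k + 180), as required.
s_(n+1) = 3*(n**2 + 9*n + 8)/(10*(n**2 + 9*n + 18)) and s_(0) = 0, so S(n) = 3*(n**2 + 9*n + 8)/(10*(n**2 + 9*n + 18)).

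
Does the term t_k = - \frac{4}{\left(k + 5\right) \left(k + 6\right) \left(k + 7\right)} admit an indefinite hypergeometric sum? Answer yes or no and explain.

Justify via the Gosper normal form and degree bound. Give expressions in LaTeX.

Yes. s_k = \frac{k \left(- k - 11\right)}{15 \left(k + 5\right) \left(k + 6\right)}.

Compute t_(k+1)/t_k: get (k + 5)/(k + 8).
Gosper form: A/B · C(k+1)/C(k) with A=k + 5, B=k + 8, C=1.
Set up (k + 5)·f(k+1) − (k + 7)·f(k) − (1) = 0.
d = 2 from the (1,1,0) case.
Coefficient equations give f(k) = k*(k + 11)/60.
R(k) = B(k−1)·f(k)/C(k) = k*(k + 7)*(k + 11)/60; s_k = R·t_k = k*(-k - 11)/(15*(k + 5)*(k + 6)).
Δs = -4/(k**3 + 18*k**2 + 107*k + 210), as required.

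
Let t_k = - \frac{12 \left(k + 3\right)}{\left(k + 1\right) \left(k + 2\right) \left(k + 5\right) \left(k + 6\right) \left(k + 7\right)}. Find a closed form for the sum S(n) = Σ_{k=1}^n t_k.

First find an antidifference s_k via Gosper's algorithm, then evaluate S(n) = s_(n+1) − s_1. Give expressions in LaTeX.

The ratio is (k + 1)*(k + 4)*(k + 5)/((k + 3)**2*(k + 8)).
Normal form (A,B,C) = (k + 1, k + 8, k**3 + 10*k**2 + 33*k + 36).
Set up (k + 1)·f(k+1) − (k + 7)·f(k) − (k**3 + 10*k**2 + 33*k + 36) = 0.
Degrees (1,1,3) ⇒ d ≤ 6.
Coefficient equations give f(k) = k*(k + 2)*(k + 3)*(k + 4)*(k**2 + 12*k + 41)/90.
So s_k = (B(k−1)f/C)·t_k = (k*(k + 2)*(k + 7)*(k**2 + 12*k + 41)/(90*(k + 3)))·t_k = 2*k*(-k**2 - 12*k - 41)/(15*(k**3 + 12*k**2 + 41*k + 30)).
Verify: 12*(-k - 3)/(k**5 + 21*k**4 + 163*k**3 + 567*k**2 + 844*k + 420) matches t_k.
Σ_(k=1)^n t_k = s_(n+1) − s_(1) = (2*(-n**3 - 15*n**2 - 68*n - 54)/(15*(n**3 + 15*n**2 + 68*n + 84))) − (-3/35), i.e. n*(-n**2 - 15*n - 68)/(21*(n**3 + 15*n**2 + 68*n + 84)).

S(n) = \frac{n \left(- n^{2} - 15 n - 68\right)}{21 \left(n^{3} + 15 n^{2} + 68 n + 84\right)}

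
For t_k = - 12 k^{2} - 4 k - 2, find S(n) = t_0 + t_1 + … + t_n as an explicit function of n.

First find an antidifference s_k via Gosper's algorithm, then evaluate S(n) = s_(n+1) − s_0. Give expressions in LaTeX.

S(n) = - 4 n^{3} - 8 n^{2} - 6 n - 2

Compute t_(k+1)/t_k: get (6*k**2 + 14*k + 9)/(6*k**2 + 2*k + 1).
A = 1, B = 1, C = k**2 + k/3 + 1/6.
Solve (1)·f(k+1) − (1)·f(k) = k**2 + k/3 + 1/6.
Degrees (0,0,2) ⇒ d ≤ 3.
A polynomial solution: f(k) = k*(2*k**2 - 2*k + 1)/6.
Then R = B(k−1)f/C = k*(2*k**2 - 2*k + 1)/(6*k**2 + 2*k + 1), so s_k = R(k)·t_k = 2*k*(-2*k**2 + 2*k - 1).
s_(k+1) − s_k = -12*k**2 - 4*k - 2 = t_k.
Σ_(k=0)^n t_k = s_(n+1) − s_(0) = (-4*n**3 - 8*n**2 - 6*n - 2) − (0), i.e. -4*n**3 - 8*n**2 - 6*n - 2.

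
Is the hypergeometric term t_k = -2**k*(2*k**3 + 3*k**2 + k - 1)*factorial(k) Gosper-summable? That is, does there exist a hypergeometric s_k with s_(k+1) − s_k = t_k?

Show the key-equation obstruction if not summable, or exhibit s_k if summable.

t_(k+1)/t_k = 2*(k + 1)*(k + 2*(k + 1)**3 + 3*(k + 1)**2)/(2*k**3 + 3*k**2 + k - 1).
So A=2*k + 2 and B=1, with C=k**3 + 3*k**2/2 + k/2 - 1/2.
Key eq: (2*k + 2)·f(k+1) = (1)·f(k) + (k**3 + 3*k**2/2 + k/2 - 1/2).
From deg A=1, deg B=0, deg C=3: d=2.
Coefficient equations give f(k) = (k**2 - k - 1)/2.
Get s_k = R·t_k = 2**k*(-k**2 + k + 1)*factorial(k) with R(k) = B(k−1)f(k)/C(k) = (k**2 - k - 1)/(2*k**3 + 3*k**2 + k - 1).
s_(k+1) − s_k = -2**k*(2*k**3 + 3*k**2 + k - 1)*factorial(k) = t_k.

Yes. s_k = 2**k*(-k**2 + k + 1)*factorial(k).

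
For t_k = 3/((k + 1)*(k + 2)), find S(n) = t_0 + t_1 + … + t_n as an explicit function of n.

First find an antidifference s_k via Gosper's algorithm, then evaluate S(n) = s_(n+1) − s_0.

Compute t_(k+1)/t_k: get (k + 1)/(k + 3).
Normal form (A,B,C) = (k + 1, k + 3, 1).
f must satisfy (k + 1)·f(k+1) − (k + 2)·f(k) = 1.
From deg A=1, deg B=1, deg C=0: d=1.
Coefficient equations give f(k) = k.
R(k) = B(k−1)·f(k)/C(k) = k*(k + 2); s_k = R·t_k = 3*k/(k + 1).
Check: Δs_k = 3/(k**2 + 3*k + 2). ✓
Evaluate: s_(n+1) = 3*(n + 1)/(n + 2); subtract s_(0) = 0 ⇒ S(n) = 3*(n + 1)/(n + 2).

S(n) = 3*(n + 1)/(n + 2)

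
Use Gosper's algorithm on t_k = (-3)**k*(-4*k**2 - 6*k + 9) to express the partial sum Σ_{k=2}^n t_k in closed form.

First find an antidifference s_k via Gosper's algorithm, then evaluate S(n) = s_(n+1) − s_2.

r(k) = 3*(-6*k - 4*(k + 1)**2 + 3)/(4*k**2 + 6*k - 9) after simplifying.
Factor: A=-3; B=1; C=k**2 + 3*k/2 - 9/4.
Key eq: (-3)·f(k+1) = (1)·f(k) + (k**2 + 3*k/2 - 9/4).
d = 2 from the (0,0,2) case.
A polynomial solution: f(k) = -(k**2 - 3)/4.
Certificate R = B(k−1)f/C = -(k**2 - 3)/(4*k**2 + 6*k - 9) gives s_k = (-3)**k*(k**2 - 3).
Δs = (-3)**k*(-4*k**2 - 6*k + 9), as required.
Telescope: S(n) = s_(n+1) − s_(2) = (-3)**(n + 1)*(n**2 + 2*n - 2) − (9) = -3*(-3)**n*n**2 - 6*(-3)**n*n + 6*(-3)**n - 9.

S(n) = -3*(-3)**n*n**2 - 6*(-3)**n*n + 6*(-3)**n - 9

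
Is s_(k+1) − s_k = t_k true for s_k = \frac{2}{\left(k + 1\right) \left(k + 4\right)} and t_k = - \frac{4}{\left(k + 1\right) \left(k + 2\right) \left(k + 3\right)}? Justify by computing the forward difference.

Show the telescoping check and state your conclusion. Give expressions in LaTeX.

Invalid: residual \frac{4 \left(3 k + 11\right)}{k^{5} + 15 k^{4} + 85 k^{3} + 225 k^{2} + 274 k + 120} ≠ 0.

s_(k+1) = 2/((k + 2)*(k + 5))
s_(k+1) − s_k = 4*(-k - 3)/(k**4 + 12*k**3 + 49*k**2 + 78*k + 40)
(s_(k+1) − s_k) − t_k = 4*(3*k + 11)/(k**5 + 15*k**4 + 85*k**3 + 225*k**2 + 274*k + 120)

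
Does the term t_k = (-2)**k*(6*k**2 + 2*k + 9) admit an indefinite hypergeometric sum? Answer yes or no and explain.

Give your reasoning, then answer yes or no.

Yes. s_k = (-2)**k*(-2*k**2 + 2*k - 3).

The ratio is 2*(-6*k**2 - 14*k - 17)/(6*k**2 + 2*k + 9).
Factor: A=-2; B=1; C=k**2 + k/3 + 3/2.
Solve (-2)·f(k+1) − (1)·f(k) = k**2 + k/3 + 3/2.
deg f ≤ 2 (via 0,0,2).
Solve for f: f(k) = -(2*k**2 - 2*k + 3)/6 (degree 2 ≤ 2).
Then R = B(k−1)f/C = -(2*k**2 - 2*k + 3)/(6*k**2 + 2*k + 9), so s_k = R(k)·t_k = (-2)**k*(-2*k**2 + 2*k - 3).
s_(k+1) − s_k = (-2)**k*(6*k**2 + 2*k + 9) = t_k.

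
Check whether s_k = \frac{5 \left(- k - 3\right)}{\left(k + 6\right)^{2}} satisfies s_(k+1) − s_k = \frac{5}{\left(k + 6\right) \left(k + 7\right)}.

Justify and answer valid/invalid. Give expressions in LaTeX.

s_(k+1) = 5*(-k - 4)/(k + 7)**2
s_(k+1) − s_k = 5*(k**2 + 7*k + 3)/(k**4 + 26*k**3 + 253*k**2 + 1092*k + 1764)
(s_(k+1) − s_k) − t_k = 15*(-2*k - 13)/(k**4 + 26*k**3 + 253*k**2 + 1092*k + 1764)

Invalid: residual \frac{15 \left(- 2 k - 13\right)}{k^{4} + 26 k^{3} + 253 k^{2} + 1092 k + 1764} ≠ 0.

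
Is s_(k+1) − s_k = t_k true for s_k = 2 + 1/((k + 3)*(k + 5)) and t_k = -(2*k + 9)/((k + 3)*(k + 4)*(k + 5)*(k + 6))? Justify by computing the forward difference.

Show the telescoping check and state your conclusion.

Valid: the claim telescopes to t_k.

s_(k+1) = 2 + 1/((k + 4)*(k + 6))
s_(k+1) − s_k = (-2*k - 9)/(k**4 + 18*k**3 + 119*k**2 + 342*k + 360)
(s_(k+1) − s_k) − t_k = 0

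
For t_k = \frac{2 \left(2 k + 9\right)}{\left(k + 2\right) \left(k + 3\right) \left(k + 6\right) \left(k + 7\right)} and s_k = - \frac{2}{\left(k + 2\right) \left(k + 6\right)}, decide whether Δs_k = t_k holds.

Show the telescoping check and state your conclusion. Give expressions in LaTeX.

valid; difference matches t_k

s_(k+1) = -2/((k + 3)*(k + 7))
s_(k+1) − s_k = 2*(2*k + 9)/(k**4 + 18*k**3 + 113*k**2 + 288*k + 252)
(s_(k+1) − s_k) − t_k = 0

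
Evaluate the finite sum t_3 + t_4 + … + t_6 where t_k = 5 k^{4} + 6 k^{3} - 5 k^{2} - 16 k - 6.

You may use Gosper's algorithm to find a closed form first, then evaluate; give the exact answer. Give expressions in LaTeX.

Compute t_(k+1)/t_k: get (5*k**4 + 26*k**3 + 43*k**2 + 12*k - 16)/(5*k**4 + 6*k**3 - 5*k**2 - 16*k - 6).
So A=1 and B=1, with C=k**4 + 6*k**3/5 - k**2 - 16*k/5 - 6/5.
f must satisfy (1)·f(k+1) − (1)·f(k) = k**4 + 6*k**3/5 - k**2 - 16*k/5 - 6/5.
deg f ≤ 5 (via 0,0,4).
Solve for f: f(k) = k*(k**4 - k**3 - 3*k**2 - 4*k + 1)/5 (degree 5 ≤ 5).
R(k) = B(k−1)·f(k)/C(k) = k*(k**4 - k**3 - 3*k**2 - 4*k + 1)/(5*k**4 + 6*k**3 - 5*k**2 - 16*k - 6); s_k = R·t_k = k*(k**4 - k**3 - 3*k**2 - 4*k + 1).
Δs = 5*k**4 + 6*k**3 - 5*k**2 - 16*k - 6, as required.
Telescoping: Σ = s_(7) − s_(3) = 13188 − (48) = 13140.

Σ = 13140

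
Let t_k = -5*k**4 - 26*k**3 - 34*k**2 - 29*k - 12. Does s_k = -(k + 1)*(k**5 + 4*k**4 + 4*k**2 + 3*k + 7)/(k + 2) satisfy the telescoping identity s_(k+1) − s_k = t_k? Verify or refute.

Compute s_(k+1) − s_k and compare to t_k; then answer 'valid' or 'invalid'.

Invalid: residual (4*k**5 + 32*k**4 + 86*k**3 + 93*k**2 + 67*k + 17)/(k**2 + 5*k + 6) ≠ 0.

s_(k+1) = -(k + 2)*(3*k + (k + 1)**5 + 4*(k + 1)**4 + 4*(k + 1)**2 + 10)/(k + 3)
s_(k+1) − s_k = (-5*k**6 - 47*k**5 - 162*k**4 - 269*k**3 - 268*k**2 - 167*k - 55)/(k**2 + 5*k + 6)
(s_(k+1) − s_k) − t_k = (4*k**5 + 32*k**4 + 86*k**3 + 93*k**2 + 67*k + 17)/(k**2 + 5*k + 6)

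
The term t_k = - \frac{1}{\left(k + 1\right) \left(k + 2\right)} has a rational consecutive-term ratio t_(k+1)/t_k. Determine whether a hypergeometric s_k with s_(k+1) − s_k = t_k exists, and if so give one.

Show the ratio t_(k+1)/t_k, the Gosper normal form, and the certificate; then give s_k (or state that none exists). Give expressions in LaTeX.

r(k) = (k + 1)/(k + 3) after simplifying.
Factor: A=k + 1; B=k + 3; C=1.
Solve (k + 1)·f(k+1) − (k + 2)·f(k) = 1.
d = 1 from the (1,1,0) case.
Solve for f: f(k) = k (degree 1 ≤ 1).
R(k) = B(k−1)·f(k)/C(k) = k*(k + 2); s_k = R·t_k = -k/(k + 1).
Verify: -1/(k**2 + 3*k + 2) matches t_k.

s_k = - \frac{k}{k + 1}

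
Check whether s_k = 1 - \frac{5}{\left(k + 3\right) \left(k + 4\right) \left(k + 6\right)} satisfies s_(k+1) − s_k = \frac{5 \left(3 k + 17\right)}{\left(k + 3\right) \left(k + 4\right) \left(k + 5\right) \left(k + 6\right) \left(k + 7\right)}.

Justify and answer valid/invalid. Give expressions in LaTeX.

s_(k+1) = 1 - 5/((k + 4)*(k + 5)*(k + 7))
s_(k+1) − s_k = 5*(3*k + 17)/(k**5 + 25*k**4 + 245*k**3 + 1175*k**2 + 2754*k + 2520)
(s_(k+1) − s_k) − t_k = 0

Valid — Δs_k = t_k.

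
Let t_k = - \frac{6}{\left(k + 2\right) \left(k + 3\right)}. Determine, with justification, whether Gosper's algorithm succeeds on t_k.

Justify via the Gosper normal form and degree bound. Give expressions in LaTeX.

The ratio is (k + 2)/(k + 4).
Gosper form: A/B · C(k+1)/C(k) with A=k + 2, B=k + 4, C=1.
f must satisfy (k + 2)·f(k+1) − (k + 3)·f(k) = 1.
Degrees (1,1,0) ⇒ d ≤ 1.
Solve for f: f(k) = k/2 (degree 1 ≤ 1).
So s_k = (B(k−1)f/C)·t_k = (k*(k + 3)/2)·t_k = -3*k/(k + 2).
Verify: -6/(k**2 + 5*k + 6) matches t_k.

Yes. s_k = - \frac{3 k}{k + 2}.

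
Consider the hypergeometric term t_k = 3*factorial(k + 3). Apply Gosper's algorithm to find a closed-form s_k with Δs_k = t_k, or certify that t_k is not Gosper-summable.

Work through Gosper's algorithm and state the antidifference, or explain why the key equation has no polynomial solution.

Step 1: r(k) = k + 4.
A = k + 4, B = 1, C = 1.
f must satisfy (k + 4)·f(k+1) − (1)·f(k) = 1.
d = -1 from the (1,0,0) case.
deg f ≤ -1 is impossible — no certificate.

none (Gosper's algorithm certifies no s_k)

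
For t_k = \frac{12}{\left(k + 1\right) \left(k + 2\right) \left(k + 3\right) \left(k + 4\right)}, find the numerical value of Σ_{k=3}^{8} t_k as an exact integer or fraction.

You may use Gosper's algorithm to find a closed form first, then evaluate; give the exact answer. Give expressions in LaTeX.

Σ = 1/33

The ratio is (k + 1)/(k + 5).
Gosper form: A/B · C(k+1)/C(k) with A=k + 1, B=k + 5, C=1.
Need (k + 1)·f(k+1) − (k + 4)·f(k) = 1.
Degrees (1,1,0) ⇒ d ≤ 3.
A polynomial solution: f(k) = k*(k**2 + 6*k + 11)/18.
So s_k = (B(k−1)f/C)·t_k = (k*(k + 4)*(k**2 + 6*k + 11)/18)·t_k = 2*k*(k**2 + 6*k + 11)/(3*(k + 1)*(k + 2)*(k + 3)).
s_(k+1) − s_k = 12/(k**4 + 10*k**3 + 35*k**2 + 50*k + 24) = t_k.
Telescoping: Σ = s_(9) − s_(3) = 73/110 − (19/30) = 1/33.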